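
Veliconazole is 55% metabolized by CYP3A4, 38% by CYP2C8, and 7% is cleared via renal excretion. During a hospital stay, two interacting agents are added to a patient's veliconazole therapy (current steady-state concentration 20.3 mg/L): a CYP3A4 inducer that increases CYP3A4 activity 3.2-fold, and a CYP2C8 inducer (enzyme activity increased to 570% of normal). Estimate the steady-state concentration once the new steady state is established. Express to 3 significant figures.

5.08 mg/L

The CYP3A4 pathway (55% of clearance) increases to 3.2× activity: 0.55 × 3.2 = 1.76.
The CYP2C8 pathway (38% of clearance) rises to 5.7× activity: 0.38 × 5.7 = 2.166.
The remaining 7% of clearance is unaffected.
New clearance relative to baseline: 1.76 + 2.166 + 0.07 = 3.996.
Steady-state concentration ∝ 1/CL: new value = 20.3 / 3.996 = 5.08 mg/L.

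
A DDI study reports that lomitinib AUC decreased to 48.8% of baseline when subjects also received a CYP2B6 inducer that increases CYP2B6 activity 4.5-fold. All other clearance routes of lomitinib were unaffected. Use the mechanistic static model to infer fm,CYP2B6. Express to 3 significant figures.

CL'/CL = 1 / 0.488 = 2.049
4.5·fm + (1 − fm) = 2.049
fm = (2.049 − 1) / (4.5 − 1) = 0.300

0.300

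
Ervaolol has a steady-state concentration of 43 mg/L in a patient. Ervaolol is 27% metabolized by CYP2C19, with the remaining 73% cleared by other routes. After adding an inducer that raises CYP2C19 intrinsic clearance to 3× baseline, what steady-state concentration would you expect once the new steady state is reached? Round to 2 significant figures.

The CYP2C19 pathway (27% of clearance) rises to 3× activity: 0.27 × 3 = 0.81.
Non-CYP routes (73%) are unchanged.
New clearance relative to baseline: 0.81 + 0.73 = 1.54.
New steady-state concentration = baseline ÷ relative clearance = 43 / 1.54 = 28 mg/L.

28 mg/L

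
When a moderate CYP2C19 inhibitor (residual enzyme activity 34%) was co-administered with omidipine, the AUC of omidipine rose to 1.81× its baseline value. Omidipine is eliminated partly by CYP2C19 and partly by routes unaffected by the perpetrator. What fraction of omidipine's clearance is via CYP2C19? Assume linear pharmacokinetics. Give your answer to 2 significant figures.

0.68

Let fm be the CYP2C19 fraction. New clearance relative to baseline = fm × 0.34 + (1 − fm).
AUC ratio = 1 / (new CL fraction), so new CL fraction = 1 / 1.81 = 0.5525.
fm × 0.34 + 1 − fm = 0.5525  ⇒  fm × (0.34 − 1) = −0.4475  ⇒  fm = 0.68.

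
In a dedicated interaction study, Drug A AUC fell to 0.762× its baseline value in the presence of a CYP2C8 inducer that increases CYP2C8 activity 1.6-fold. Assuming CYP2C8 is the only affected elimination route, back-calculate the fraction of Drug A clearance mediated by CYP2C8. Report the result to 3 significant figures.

0.521

Write x for the fraction cleared via CYP2C8. The observed AUC change means clearance rose to 1/0.762 = 1.312 of baseline.
Setting x·1.6 + (1 − x) = 1.312 and solving: x = (1.312 − 1)/(1.6 − 1) = 0.521.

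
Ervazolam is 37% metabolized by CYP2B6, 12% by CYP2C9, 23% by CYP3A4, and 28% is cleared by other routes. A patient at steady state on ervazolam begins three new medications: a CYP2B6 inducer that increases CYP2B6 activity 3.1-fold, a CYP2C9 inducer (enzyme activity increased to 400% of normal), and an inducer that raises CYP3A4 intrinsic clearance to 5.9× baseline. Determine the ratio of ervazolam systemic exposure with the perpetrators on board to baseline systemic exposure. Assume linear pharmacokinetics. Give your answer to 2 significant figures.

The CYP2B6 pathway (37% of clearance) increases to 3.1× activity: 0.37 × 3.1 = 1.147.
The CYP2C9 pathway (12% of clearance) rises to 4× activity: 0.12 × 4 = 0.48.
The CYP3A4 pathway (23% of clearance) rises to 5.9× activity: 0.23 × 5.9 = 1.357.
Non-CYP routes (28%) are unchanged.
CL_new/CL_old = 1.147 + 0.48 + 1.357 + 0.28 = 3.264.
Net systemic exposure ratio = 1 / 3.264 = 0.31.

0.31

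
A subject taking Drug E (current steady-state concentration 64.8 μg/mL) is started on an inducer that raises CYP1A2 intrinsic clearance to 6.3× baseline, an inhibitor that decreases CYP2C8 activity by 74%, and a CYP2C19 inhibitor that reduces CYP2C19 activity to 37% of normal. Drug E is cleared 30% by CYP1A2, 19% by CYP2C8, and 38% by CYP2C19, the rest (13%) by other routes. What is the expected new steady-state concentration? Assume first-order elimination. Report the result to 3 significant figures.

29.3 μg/mL

The CYP1A2 pathway (30% of clearance) rises to 6.3× activity: 0.3 × 6.3 = 1.89.
The CYP2C8 pathway (19% of clearance) drops to 0.26× activity: 0.19 × 0.26 = 0.0494.
The CYP2C19 pathway (38% of clearance) falls to 0.37× activity: 0.38 × 0.37 = 0.1406.
Non-CYP routes (13%) are unchanged.
New clearance relative to baseline: 1.89 + 0.0494 + 0.1406 + 0.13 = 2.21.
Dividing the baseline by the relative clearance: 64.8 / 2.21 = 29.3 μg/mL.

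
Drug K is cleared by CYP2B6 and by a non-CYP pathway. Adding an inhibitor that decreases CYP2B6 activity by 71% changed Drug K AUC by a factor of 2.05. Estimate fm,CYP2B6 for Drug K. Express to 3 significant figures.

Call the CYP2B6 fraction fm. After the interaction, CL_new/CL_old = fm × 0.29 + (1 − fm).
AUC ratio = 1 / (new CL fraction), so new CL fraction = 1 / 2.05 = 0.4878.
fm × 0.29 + 1 − fm = 0.4878  ⇒  fm × (0.29 − 1) = −0.5122  ⇒  fm = 0.721.

0.721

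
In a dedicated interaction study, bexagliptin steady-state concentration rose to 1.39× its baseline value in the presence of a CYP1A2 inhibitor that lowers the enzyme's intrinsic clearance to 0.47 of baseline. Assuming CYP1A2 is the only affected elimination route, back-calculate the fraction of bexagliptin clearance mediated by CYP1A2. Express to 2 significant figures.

0.53

CL'/CL = 1 / 1.39 = 0.7194
0.47·fm + (1 − fm) = 0.7194
fm = (0.7194 − 1) / (0.47 − 1) = 0.53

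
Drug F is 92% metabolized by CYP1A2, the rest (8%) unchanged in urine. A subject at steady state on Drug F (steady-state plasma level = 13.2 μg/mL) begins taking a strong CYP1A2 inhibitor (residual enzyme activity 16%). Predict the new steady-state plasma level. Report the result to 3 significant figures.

58.1 μg/mL

CYP1A2: 0.92 × 0.16 = 0.1472
Other: 0.08 (unchanged)
New clearance relative to baseline: 0.1472 + 0.08 = 0.2272.
With dosing unchanged, steady-state plasma level scales as 1/CL: 13.2 / 0.2272 = 58.1 μg/mL.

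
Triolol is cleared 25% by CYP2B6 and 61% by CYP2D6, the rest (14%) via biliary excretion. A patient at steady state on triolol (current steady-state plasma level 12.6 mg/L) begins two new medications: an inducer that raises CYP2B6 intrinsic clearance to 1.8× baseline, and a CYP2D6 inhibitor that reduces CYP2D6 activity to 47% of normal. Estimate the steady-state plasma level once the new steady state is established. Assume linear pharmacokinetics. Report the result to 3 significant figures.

The CYP2B6 pathway (25% of clearance) is boosted to 1.8× activity: 0.25 × 1.8 = 0.45.
The CYP2D6 pathway (61% of clearance) drops to 0.47× activity: 0.61 × 0.47 = 0.2867.
Non-CYP routes (14%) are unchanged.
New clearance relative to baseline: 0.45 + 0.2867 + 0.14 = 0.8767.
Dividing the baseline by the relative clearance: 12.6 / 0.8767 = 14.4 mg/L.

14.4 mg/L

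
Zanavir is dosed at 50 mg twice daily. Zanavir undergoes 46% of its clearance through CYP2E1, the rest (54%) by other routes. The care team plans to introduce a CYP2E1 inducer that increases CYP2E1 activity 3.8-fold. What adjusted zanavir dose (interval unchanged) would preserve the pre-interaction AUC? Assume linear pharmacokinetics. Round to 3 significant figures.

114 mg

The CYP2E1 pathway (46% of clearance) increases to 3.8× activity: 0.46 × 3.8 = 1.748.
The remaining 54% of clearance is unaffected.
New clearance relative to baseline: 1.748 + 0.54 = 2.288.
To maintain the same steady-state level, dose must scale with clearance: new dose = 50 × 2.288 = 114 mg.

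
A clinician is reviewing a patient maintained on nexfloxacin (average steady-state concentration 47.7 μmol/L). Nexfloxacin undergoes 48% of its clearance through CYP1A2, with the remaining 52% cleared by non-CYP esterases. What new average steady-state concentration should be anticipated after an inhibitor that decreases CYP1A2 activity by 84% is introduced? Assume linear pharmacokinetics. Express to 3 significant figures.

79.9 μmol/L

The CYP1A2 pathway (48% of clearance) drops to 0.16× activity: 0.48 × 0.16 = 0.0768.
The remaining 52% of clearance is unaffected.
Relative clearance = 0.0768 + 0.52 = 0.5968.
With dosing unchanged, average steady-state concentration scales as 1/CL: 47.7 / 0.5968 = 79.9 μmol/L.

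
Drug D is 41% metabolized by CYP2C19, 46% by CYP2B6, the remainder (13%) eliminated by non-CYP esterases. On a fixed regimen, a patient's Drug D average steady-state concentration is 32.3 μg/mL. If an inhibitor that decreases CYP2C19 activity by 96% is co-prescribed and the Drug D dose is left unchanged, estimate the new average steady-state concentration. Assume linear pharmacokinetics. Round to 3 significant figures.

CYP2C19: 0.41 × 0.04 = 0.0164
CYP2B6: 0.46 (unchanged)
Other: 0.13 (unchanged)
New clearance relative to baseline: 0.0164 + 0.46 + 0.13 = 0.6064.
Average steady-state concentration ∝ 1/CL, so new value = 32.3 / 0.6064 = 53.3 μg/mL.

53.3 μg/mL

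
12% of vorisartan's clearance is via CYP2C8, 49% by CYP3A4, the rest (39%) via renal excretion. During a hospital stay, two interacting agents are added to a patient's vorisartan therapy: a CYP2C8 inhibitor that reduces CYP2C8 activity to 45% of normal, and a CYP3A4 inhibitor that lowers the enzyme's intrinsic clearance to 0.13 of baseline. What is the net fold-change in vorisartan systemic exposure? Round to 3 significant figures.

1.97

CYP2C8: 0.12 × 0.45 = 0.054
CYP3A4: 0.49 × 0.13 = 0.0637
Other: 0.39 (unchanged)
Relative clearance = 0.054 + 0.0637 + 0.39 = 0.5077.
Net systemic exposure ratio = 1 / 0.5077 = 1.97.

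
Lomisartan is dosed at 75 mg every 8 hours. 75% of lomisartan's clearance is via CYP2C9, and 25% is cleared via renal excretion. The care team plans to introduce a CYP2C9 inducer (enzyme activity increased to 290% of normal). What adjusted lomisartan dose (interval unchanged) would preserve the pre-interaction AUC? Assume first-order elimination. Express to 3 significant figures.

182 mg

CYP2C9: 0.75 × 2.9 = 2.175
Other: 0.25 (unchanged)
Relative clearance = 2.175 + 0.25 = 2.425.
Css,avg = (dose rate)/CL, so holding Css fixed requires dose ∝ CL: 75 × 2.425 = 182 mg.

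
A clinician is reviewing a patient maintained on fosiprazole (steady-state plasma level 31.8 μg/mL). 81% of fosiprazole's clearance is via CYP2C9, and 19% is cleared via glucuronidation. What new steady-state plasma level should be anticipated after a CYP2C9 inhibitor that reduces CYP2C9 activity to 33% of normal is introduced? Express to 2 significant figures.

70 μg/mL

The CYP2C9 pathway (81% of clearance) drops to 0.33× activity: 0.81 × 0.33 = 0.2673.
Non-CYP routes (19%) are unchanged.
Relative clearance = 0.2673 + 0.19 = 0.4573.
Steady-state plasma level ∝ 1/CL, so new value = 31.8 / 0.4573 = 70 μg/mL.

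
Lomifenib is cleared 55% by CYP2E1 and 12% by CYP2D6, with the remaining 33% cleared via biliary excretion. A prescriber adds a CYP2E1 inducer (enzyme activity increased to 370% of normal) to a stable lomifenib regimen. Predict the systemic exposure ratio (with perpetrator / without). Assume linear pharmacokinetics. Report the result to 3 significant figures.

The CYP2E1 pathway (55% of clearance) is boosted to 3.7× activity: 0.55 × 3.7 = 2.035.
CYP2D6 (12%) and the residual 33% are unaffected.
Relative clearance = 2.035 + 0.12 + 0.33 = 2.485.
Systemic exposure is inversely proportional to clearance, so the fold-change is 1 / 2.485 = 0.402.

0.402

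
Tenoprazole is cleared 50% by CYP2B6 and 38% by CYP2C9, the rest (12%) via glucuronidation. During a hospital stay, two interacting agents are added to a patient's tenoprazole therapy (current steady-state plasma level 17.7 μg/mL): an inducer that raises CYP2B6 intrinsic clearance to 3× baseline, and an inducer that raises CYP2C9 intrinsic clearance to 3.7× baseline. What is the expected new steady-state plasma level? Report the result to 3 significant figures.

5.85 μg/mL

CYP2B6: 0.5 × 3 = 1.5
CYP2C9: 0.38 × 3.7 = 1.406
Other: 0.12 (unchanged)
CL_new/CL_old = 1.5 + 1.406 + 0.12 = 3.026.
Steady-state plasma level ∝ 1/CL: new value = 17.7 / 3.026 = 5.85 μg/mL.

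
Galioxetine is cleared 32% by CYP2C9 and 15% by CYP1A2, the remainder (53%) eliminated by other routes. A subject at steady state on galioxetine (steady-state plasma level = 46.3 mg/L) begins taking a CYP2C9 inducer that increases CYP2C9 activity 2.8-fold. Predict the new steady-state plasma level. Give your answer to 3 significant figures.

CYP2C9: 0.32 × 2.8 = 0.896
CYP1A2: 0.15 (unchanged)
Other: 0.53 (unchanged)
Relative clearance = 0.896 + 0.15 + 0.53 = 1.576.
New steady-state plasma level = baseline ÷ relative clearance = 46.3 / 1.576 = 29.4 mg/L.

29.4 mg/L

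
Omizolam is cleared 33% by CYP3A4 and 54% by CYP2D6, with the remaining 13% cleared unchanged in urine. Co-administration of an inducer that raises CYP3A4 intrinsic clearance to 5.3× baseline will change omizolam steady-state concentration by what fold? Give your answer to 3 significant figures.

CYP3A4: 0.33 × 5.3 = 1.749
CYP2D6: 0.54 (unchanged)
Other: 0.13 (unchanged)
New clearance relative to baseline: 1.749 + 0.54 + 0.13 = 2.419.
Steady-state concentration ratio = CL_old/CL_new = 1 / 2.419 = 0.413.

0.413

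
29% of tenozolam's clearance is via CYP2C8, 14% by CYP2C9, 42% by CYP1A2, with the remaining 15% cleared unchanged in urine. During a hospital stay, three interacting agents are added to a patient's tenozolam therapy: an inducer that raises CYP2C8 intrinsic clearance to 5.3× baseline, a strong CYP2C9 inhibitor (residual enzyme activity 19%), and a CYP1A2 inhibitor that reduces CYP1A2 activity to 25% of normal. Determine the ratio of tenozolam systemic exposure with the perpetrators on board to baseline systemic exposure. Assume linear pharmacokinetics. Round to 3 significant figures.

0.550

CYP2C8: 0.29 × 5.3 = 1.537
CYP2C9: 0.14 × 0.19 = 0.0266
CYP1A2: 0.42 × 0.25 = 0.105
Other: 0.15 (unchanged)
New clearance relative to baseline: 1.537 + 0.0266 + 0.105 + 0.15 = 1.8186.
Systemic exposure ∝ 1/CL: fold-change = 1 / 1.8186 = 0.550.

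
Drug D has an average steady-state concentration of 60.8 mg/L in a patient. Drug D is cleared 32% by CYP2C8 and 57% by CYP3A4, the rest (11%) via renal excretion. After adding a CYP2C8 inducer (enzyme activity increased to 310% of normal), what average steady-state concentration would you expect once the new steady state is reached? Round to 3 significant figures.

36.4 mg/L

The CYP2C8 pathway (32% of clearance) increases to 3.1× activity: 0.32 × 3.1 = 0.992.
CYP3A4 (57%) and the residual 11% are unaffected.
Relative clearance = 0.992 + 0.57 + 0.11 = 1.672.
New average steady-state concentration = baseline ÷ relative clearance = 60.8 / 1.672 = 36.4 mg/L.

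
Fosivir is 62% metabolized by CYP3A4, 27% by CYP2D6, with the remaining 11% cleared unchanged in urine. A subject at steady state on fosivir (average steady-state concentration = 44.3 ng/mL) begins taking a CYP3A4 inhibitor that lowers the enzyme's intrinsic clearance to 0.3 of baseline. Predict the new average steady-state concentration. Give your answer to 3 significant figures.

CYP3A4: 0.62 × 0.3 = 0.186
CYP2D6: 0.27 (unchanged)
Other: 0.11 (unchanged)
CL_new/CL_old = 0.186 + 0.27 + 0.11 = 0.566.
New average steady-state concentration = baseline ÷ relative clearance = 44.3 / 0.566 = 78.3 ng/mL.

78.3 ng/mL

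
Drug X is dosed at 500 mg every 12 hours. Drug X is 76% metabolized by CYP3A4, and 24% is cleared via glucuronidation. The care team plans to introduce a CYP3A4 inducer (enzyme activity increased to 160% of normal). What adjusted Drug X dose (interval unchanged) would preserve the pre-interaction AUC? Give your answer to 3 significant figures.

CYP3A4: 0.76 × 1.6 = 1.216
Other: 0.24 (unchanged)
New clearance relative to baseline: 1.216 + 0.24 = 1.456.
To maintain the same steady-state level, dose must scale with clearance: new dose = 500 × 1.456 = 728 mg.

728 mg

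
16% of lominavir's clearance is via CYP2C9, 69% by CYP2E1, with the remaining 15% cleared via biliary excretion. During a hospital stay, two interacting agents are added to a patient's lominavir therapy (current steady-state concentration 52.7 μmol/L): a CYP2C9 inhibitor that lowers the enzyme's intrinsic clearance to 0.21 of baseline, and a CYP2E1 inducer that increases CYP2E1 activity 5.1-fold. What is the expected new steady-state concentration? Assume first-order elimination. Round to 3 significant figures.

14.2 μmol/L

The CYP2C9 pathway (16% of clearance) falls to 0.21× activity: 0.16 × 0.21 = 0.0336.
The CYP2E1 pathway (69% of clearance) is boosted to 5.1× activity: 0.69 × 5.1 = 3.519.
The remaining 15% of clearance is unaffected.
Relative clearance = 0.0336 + 3.519 + 0.15 = 3.7026.
Dividing the baseline by the relative clearance: 52.7 / 3.7026 = 14.2 μmol/L.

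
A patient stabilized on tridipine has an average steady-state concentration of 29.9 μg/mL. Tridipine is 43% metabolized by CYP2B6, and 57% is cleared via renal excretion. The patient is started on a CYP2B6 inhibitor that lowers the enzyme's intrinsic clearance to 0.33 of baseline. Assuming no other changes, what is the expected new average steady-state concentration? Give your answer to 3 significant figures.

42.0 μg/mL

The CYP2B6 pathway (43% of clearance) drops to 0.33× activity: 0.43 × 0.33 = 0.1419.
The remaining 57% of clearance is unaffected.
CL_new/CL_old = 0.1419 + 0.57 = 0.7119.
With dosing unchanged, average steady-state concentration scales as 1/CL: 29.9 / 0.7119 = 42.0 μg/mL.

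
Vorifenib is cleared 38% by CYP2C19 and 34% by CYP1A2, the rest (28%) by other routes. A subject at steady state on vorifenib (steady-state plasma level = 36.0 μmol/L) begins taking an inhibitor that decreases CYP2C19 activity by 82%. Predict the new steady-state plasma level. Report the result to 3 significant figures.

The CYP2C19 pathway (38% of clearance) is reduced to 0.18× activity: 0.38 × 0.18 = 0.0684.
CYP1A2 (34%) and the residual 28% are unaffected.
CL_new/CL_old = 0.0684 + 0.34 + 0.28 = 0.6884.
New steady-state plasma level = baseline ÷ relative clearance = 36.0 / 0.6884 = 52.3 μmol/L.

52.3 μmol/L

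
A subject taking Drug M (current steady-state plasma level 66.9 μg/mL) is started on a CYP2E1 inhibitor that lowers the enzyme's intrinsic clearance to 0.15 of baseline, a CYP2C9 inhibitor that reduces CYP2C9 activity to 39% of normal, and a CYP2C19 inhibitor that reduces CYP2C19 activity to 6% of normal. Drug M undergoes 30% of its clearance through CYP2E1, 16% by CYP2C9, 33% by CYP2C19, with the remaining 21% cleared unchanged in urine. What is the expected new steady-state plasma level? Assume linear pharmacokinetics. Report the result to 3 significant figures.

198 μg/mL

The CYP2E1 pathway (30% of clearance) drops to 0.15× activity: 0.3 × 0.15 = 0.045.
The CYP2C9 pathway (16% of clearance) drops to 0.39× activity: 0.16 × 0.39 = 0.0624.
The CYP2C19 pathway (33% of clearance) falls to 0.06× activity: 0.33 × 0.06 = 0.0198.
Non-CYP routes (21%) are unchanged.
New clearance relative to baseline: 0.045 + 0.0624 + 0.0198 + 0.21 = 0.3372.
Dividing the baseline by the relative clearance: 66.9 / 0.3372 = 198 μg/mL.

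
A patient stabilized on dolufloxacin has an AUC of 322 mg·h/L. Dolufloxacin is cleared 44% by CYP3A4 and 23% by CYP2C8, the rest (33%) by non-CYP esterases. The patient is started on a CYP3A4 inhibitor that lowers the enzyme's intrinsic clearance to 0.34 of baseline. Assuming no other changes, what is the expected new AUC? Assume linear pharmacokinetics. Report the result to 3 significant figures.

The CYP3A4 pathway (44% of clearance) falls to 0.34× activity: 0.44 × 0.34 = 0.1496.
CYP2C8 (23%) and the residual 33% are unaffected.
CL_new/CL_old = 0.1496 + 0.23 + 0.33 = 0.7096.
New AUC = baseline ÷ relative clearance = 322 / 0.7096 = 454 mg·h/L.

454 mg·h/L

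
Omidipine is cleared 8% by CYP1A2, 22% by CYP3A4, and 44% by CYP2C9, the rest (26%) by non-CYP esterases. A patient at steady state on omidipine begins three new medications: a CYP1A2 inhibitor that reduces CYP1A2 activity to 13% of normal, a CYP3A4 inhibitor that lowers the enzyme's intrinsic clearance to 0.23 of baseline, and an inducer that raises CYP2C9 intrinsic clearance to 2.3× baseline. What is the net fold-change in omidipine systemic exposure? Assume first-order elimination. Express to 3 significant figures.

The CYP1A2 pathway (8% of clearance) drops to 0.13× activity: 0.08 × 0.13 = 0.0104.
The CYP3A4 pathway (22% of clearance) falls to 0.23× activity: 0.22 × 0.23 = 0.0506.
The CYP2C9 pathway (44% of clearance) increases to 2.3× activity: 0.44 × 2.3 = 1.012.
The remaining 26% of clearance is unaffected.
Relative clearance = 0.0104 + 0.0506 + 1.012 + 0.26 = 1.333.
Systemic exposure ∝ 1/CL: fold-change = 1 / 1.333 = 0.750.

0.750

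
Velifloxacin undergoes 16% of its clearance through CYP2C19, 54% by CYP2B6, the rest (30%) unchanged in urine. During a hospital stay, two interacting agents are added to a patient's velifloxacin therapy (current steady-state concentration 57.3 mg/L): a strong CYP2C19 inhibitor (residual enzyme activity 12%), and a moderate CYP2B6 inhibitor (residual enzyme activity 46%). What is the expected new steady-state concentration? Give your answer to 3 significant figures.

101 mg/L

The CYP2C19 pathway (16% of clearance) is reduced to 0.12× activity: 0.16 × 0.12 = 0.0192.
The CYP2B6 pathway (54% of clearance) drops to 0.46× activity: 0.54 × 0.46 = 0.2484.
The remaining 30% of clearance is unaffected.
Relative clearance = 0.0192 + 0.2484 + 0.3 = 0.5676.
Dividing the baseline by the relative clearance: 57.3 / 0.5676 = 101 mg/L.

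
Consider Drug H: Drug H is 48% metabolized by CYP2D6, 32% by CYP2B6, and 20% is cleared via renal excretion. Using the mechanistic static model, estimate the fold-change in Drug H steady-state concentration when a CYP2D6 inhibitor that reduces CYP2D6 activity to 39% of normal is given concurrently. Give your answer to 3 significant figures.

1.41

CYP2D6: 0.48 × 0.39 = 0.1872
CYP2B6: 0.32 (unchanged)
Other: 0.2 (unchanged)
CL_new/CL_old = 0.1872 + 0.32 + 0.2 = 0.7072.
Since steady-state concentration ∝ 1/CL, the ratio is 1 / 0.7072 = 1.41.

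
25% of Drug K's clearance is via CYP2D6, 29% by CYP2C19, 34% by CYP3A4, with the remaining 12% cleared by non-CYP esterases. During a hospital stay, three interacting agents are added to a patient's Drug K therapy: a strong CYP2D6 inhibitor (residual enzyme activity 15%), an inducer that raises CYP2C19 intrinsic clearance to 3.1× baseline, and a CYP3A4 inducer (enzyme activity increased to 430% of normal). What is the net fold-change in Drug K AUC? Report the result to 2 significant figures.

The CYP2D6 pathway (25% of clearance) drops to 0.15× activity: 0.25 × 0.15 = 0.0375.
The CYP2C19 pathway (29% of clearance) is boosted to 3.1× activity: 0.29 × 3.1 = 0.899.
The CYP3A4 pathway (34% of clearance) increases to 4.3× activity: 0.34 × 4.3 = 1.462.
Non-CYP routes (12%) are unchanged.
CL_new/CL_old = 0.0375 + 0.899 + 1.462 + 0.12 = 2.5185.
AUC ∝ 1/CL: fold-change = 1 / 2.5185 = 0.40.

0.40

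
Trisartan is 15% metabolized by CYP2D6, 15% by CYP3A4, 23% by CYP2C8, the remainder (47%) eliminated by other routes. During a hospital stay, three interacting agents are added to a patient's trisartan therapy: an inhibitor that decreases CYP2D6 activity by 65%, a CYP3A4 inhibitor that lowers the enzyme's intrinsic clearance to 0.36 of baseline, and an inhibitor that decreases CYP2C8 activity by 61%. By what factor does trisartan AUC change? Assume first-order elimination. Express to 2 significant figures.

The CYP2D6 pathway (15% of clearance) falls to 0.35× activity: 0.15 × 0.35 = 0.0525.
The CYP3A4 pathway (15% of clearance) is reduced to 0.36× activity: 0.15 × 0.36 = 0.054.
The CYP2C8 pathway (23% of clearance) drops to 0.39× activity: 0.23 × 0.39 = 0.0897.
The remaining 47% of clearance is unaffected.
Relative clearance = 0.0525 + 0.054 + 0.0897 + 0.47 = 0.6662.
AUC ∝ 1/CL: fold-change = 1 / 0.6662 = 1.5.

1.5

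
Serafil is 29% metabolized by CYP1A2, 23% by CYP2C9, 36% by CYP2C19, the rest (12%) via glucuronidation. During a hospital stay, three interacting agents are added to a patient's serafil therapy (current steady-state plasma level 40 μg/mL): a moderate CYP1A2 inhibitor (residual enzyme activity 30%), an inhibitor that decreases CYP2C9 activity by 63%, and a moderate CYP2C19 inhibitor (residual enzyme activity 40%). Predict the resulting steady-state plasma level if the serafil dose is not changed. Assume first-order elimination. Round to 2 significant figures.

The CYP1A2 pathway (29% of clearance) drops to 0.3× activity: 0.29 × 0.3 = 0.087.
The CYP2C9 pathway (23% of clearance) drops to 0.37× activity: 0.23 × 0.37 = 0.0851.
The CYP2C19 pathway (36% of clearance) drops to 0.4× activity: 0.36 × 0.4 = 0.144.
The remaining 12% of clearance is unaffected.
New clearance relative to baseline: 0.087 + 0.0851 + 0.144 + 0.12 = 0.4361.
New steady-state plasma level = 40 / 0.4361 = 92 μg/mL (concentration scales inversely with clearance).

92 μg/mL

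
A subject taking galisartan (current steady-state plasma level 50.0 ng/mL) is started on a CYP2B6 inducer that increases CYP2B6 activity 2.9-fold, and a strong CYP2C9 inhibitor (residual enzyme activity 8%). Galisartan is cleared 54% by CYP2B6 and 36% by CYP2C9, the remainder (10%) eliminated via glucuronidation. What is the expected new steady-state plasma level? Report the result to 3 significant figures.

29.5 ng/mL

CYP2B6: 0.54 × 2.9 = 1.566
CYP2C9: 0.36 × 0.08 = 0.0288
Other: 0.1 (unchanged)
Relative clearance = 1.566 + 0.0288 + 0.1 = 1.6948.
Dividing the baseline by the relative clearance: 50.0 / 1.6948 = 29.5 ng/mL.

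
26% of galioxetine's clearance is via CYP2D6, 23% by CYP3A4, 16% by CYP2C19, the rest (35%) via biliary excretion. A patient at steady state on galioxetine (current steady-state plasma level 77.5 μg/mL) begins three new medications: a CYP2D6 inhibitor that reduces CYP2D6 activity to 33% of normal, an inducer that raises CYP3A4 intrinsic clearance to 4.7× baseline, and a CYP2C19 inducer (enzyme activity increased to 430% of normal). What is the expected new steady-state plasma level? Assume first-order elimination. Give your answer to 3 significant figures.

35.2 μg/mL

The CYP2D6 pathway (26% of clearance) drops to 0.33× activity: 0.26 × 0.33 = 0.0858.
The CYP3A4 pathway (23% of clearance) increases to 4.7× activity: 0.23 × 4.7 = 1.081.
The CYP2C19 pathway (16% of clearance) increases to 4.3× activity: 0.16 × 4.3 = 0.688.
The remaining 35% of clearance is unaffected.
New clearance relative to baseline: 0.0858 + 1.081 + 0.688 + 0.35 = 2.2048.
Steady-state plasma level ∝ 1/CL: new value = 77.5 / 2.2048 = 35.2 μg/mL.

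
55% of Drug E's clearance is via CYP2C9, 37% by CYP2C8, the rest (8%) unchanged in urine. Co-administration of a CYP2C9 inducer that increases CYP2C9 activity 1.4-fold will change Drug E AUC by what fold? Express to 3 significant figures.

The CYP2C9 pathway (55% of clearance) increases to 1.4× activity: 0.55 × 1.4 = 0.77.
CYP2C8 (37%) and the residual 8% are unaffected.
CL_new/CL_old = 0.77 + 0.37 + 0.08 = 1.22.
AUC is inversely proportional to clearance, so the fold-change is 1 / 1.22 = 0.820.

0.820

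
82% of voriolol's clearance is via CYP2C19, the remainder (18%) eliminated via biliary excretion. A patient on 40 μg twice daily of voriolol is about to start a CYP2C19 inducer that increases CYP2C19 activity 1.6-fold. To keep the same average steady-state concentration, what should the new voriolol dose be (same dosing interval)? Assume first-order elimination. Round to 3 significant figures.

59.7 μg

CYP2C19: 0.82 × 1.6 = 1.312
Other: 0.18 (unchanged)
Relative clearance = 1.312 + 0.18 = 1.492.
To maintain the same steady-state level, dose must scale with clearance: new dose = 40 × 1.492 = 59.7 μg.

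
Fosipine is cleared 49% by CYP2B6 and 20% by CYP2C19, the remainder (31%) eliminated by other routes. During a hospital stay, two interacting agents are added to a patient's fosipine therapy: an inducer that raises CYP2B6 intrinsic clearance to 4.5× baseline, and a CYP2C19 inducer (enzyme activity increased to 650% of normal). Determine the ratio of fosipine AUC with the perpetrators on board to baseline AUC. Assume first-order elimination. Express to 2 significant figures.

0.26

The CYP2B6 pathway (49% of clearance) is boosted to 4.5× activity: 0.49 × 4.5 = 2.205.
The CYP2C19 pathway (20% of clearance) rises to 6.5× activity: 0.2 × 6.5 = 1.3.
The remaining 31% of clearance is unaffected.
Relative clearance = 2.205 + 1.3 + 0.31 = 3.815.
Because AUC varies inversely with clearance, the combined effect is 1 / 3.815 = 0.26.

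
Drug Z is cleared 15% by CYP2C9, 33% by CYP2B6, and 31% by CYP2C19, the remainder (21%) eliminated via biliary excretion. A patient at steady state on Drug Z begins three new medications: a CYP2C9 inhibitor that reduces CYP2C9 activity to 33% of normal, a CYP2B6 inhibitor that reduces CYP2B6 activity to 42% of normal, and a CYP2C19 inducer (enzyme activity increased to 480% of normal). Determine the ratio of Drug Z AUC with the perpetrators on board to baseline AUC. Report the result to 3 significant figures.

0.530

The CYP2C9 pathway (15% of clearance) falls to 0.33× activity: 0.15 × 0.33 = 0.0495.
The CYP2B6 pathway (33% of clearance) falls to 0.42× activity: 0.33 × 0.42 = 0.1386.
The CYP2C19 pathway (31% of clearance) is boosted to 4.8× activity: 0.31 × 4.8 = 1.488.
The remaining 21% of clearance is unaffected.
Relative clearance = 0.0495 + 0.1386 + 1.488 + 0.21 = 1.8861.
Net AUC ratio = 1 / 1.8861 = 0.530.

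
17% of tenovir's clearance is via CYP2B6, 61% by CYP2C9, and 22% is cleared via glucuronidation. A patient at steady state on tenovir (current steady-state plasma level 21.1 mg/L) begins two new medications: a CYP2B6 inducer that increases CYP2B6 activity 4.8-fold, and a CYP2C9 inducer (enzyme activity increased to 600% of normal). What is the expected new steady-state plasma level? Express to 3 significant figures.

4.49 mg/L

The CYP2B6 pathway (17% of clearance) rises to 4.8× activity: 0.17 × 4.8 = 0.816.
The CYP2C9 pathway (61% of clearance) rises to 6× activity: 0.61 × 6 = 3.66.
The remaining 22% of clearance is unaffected.
Relative clearance = 0.816 + 3.66 + 0.22 = 4.696.
New steady-state plasma level = 21.1 / 4.696 = 4.49 mg/L (concentration scales inversely with clearance).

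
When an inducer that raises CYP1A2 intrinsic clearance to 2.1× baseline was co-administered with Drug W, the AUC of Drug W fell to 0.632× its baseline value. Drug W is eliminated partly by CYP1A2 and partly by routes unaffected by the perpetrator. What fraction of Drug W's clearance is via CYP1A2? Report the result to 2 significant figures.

0.53

CL'/CL = 1 / 0.632 = 1.582
2.1·fm + (1 − fm) = 1.582
fm = (1.582 − 1) / (2.1 − 1) = 0.53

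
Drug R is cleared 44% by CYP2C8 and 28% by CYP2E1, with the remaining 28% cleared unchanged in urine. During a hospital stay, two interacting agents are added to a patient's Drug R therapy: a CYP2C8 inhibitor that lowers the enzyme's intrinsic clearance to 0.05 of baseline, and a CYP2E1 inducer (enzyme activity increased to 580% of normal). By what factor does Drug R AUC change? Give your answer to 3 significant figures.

The CYP2C8 pathway (44% of clearance) is reduced to 0.05× activity: 0.44 × 0.05 = 0.022.
The CYP2E1 pathway (28% of clearance) is boosted to 5.8× activity: 0.28 × 5.8 = 1.624.
The remaining 28% of clearance is unaffected.
Relative clearance = 0.022 + 1.624 + 0.28 = 1.926.
Because AUC varies inversely with clearance, the combined effect is 1 / 1.926 = 0.519.

0.519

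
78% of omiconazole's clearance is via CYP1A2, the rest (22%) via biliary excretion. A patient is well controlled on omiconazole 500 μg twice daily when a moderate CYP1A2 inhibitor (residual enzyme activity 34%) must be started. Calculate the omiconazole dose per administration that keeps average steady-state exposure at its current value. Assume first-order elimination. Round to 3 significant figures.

243 μg

The CYP1A2 pathway (78% of clearance) falls to 0.34× activity: 0.78 × 0.34 = 0.2652.
Non-CYP routes (22%) are unchanged.
New clearance relative to baseline: 0.2652 + 0.22 = 0.4852.
Css,avg = (dose rate)/CL, so holding Css fixed requires dose ∝ CL: 500 × 0.4852 = 243 μg.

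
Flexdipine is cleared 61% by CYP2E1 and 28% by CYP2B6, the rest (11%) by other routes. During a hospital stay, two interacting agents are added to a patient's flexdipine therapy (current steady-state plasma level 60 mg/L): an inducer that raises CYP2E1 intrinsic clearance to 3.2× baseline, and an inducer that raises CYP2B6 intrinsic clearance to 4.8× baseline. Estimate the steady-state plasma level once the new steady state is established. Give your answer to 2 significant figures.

CYP2E1: 0.61 × 3.2 = 1.952
CYP2B6: 0.28 × 4.8 = 1.344
Other: 0.11 (unchanged)
New clearance relative to baseline: 1.952 + 1.344 + 0.11 = 3.406.
New steady-state plasma level = 60 / 3.406 = 18 mg/L (concentration scales inversely with clearance).

18 mg/L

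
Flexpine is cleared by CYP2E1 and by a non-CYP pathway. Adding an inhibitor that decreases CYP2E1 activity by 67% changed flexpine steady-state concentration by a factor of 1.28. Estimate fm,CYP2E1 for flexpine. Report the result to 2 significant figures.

0.33

Let fm be the CYP2E1 fraction. New clearance relative to baseline = fm × 0.33 + (1 − fm).
Steady-state concentration ratio = 1 / (new CL fraction), so new CL fraction = 1 / 1.28 = 0.7812.
fm × 0.33 + 1 − fm = 0.7812  ⇒  fm × (0.33 − 1) = −0.2188  ⇒  fm = 0.33.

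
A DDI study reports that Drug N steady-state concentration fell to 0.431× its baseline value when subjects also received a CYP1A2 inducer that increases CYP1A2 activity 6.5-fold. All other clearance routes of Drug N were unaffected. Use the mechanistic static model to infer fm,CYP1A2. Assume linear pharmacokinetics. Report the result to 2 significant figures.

0.24

Write x for the fraction cleared via CYP1A2. The observed steady-state concentration change means clearance rose to 1/0.431 = 2.32 of baseline.
Setting x·6.5 + (1 − x) = 2.32 and solving: x = (2.32 − 1)/(6.5 − 1) = 0.24.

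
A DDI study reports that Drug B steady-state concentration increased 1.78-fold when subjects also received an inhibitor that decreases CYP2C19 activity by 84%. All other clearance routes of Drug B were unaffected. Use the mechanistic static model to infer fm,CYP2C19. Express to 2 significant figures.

Let x = fm,CYP2C19. Because steady-state concentration ∝ 1/CL, relative clearance fell to 1/1.78 = 0.5618.
Setting x·0.16 + (1 − x) = 0.5618 and solving: x = (0.5618 − 1)/(0.16 − 1) = 0.52.

0.52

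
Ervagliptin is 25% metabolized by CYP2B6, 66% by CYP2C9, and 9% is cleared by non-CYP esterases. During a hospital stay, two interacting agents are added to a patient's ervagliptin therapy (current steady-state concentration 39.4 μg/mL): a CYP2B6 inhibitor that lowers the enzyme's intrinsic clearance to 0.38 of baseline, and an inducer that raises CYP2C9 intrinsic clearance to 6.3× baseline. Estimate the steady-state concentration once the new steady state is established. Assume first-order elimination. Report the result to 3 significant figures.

9.07 μg/mL

CYP2B6: 0.25 × 0.38 = 0.095
CYP2C9: 0.66 × 6.3 = 4.158
Other: 0.09 (unchanged)
Relative clearance = 0.095 + 4.158 + 0.09 = 4.343.
New steady-state concentration = 39.4 / 4.343 = 9.07 μg/mL (concentration scales inversely with clearance).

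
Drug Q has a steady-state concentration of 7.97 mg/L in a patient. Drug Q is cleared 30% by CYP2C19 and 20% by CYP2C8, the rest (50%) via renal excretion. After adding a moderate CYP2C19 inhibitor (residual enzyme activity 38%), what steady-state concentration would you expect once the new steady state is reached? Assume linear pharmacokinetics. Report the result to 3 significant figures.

9.79 mg/L

The CYP2C19 pathway (30% of clearance) is reduced to 0.38× activity: 0.3 × 0.38 = 0.114.
CYP2C8 (20%) and the residual 50% are unaffected.
CL_new/CL_old = 0.114 + 0.2 + 0.5 = 0.814.
With dosing unchanged, steady-state concentration scales as 1/CL: 7.97 / 0.814 = 9.79 mg/L.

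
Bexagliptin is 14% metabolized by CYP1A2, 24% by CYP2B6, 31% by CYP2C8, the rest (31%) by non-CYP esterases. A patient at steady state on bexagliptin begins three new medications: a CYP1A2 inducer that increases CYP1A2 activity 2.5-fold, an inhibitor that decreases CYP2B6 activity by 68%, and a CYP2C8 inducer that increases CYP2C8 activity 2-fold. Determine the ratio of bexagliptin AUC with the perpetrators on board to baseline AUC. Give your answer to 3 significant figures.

CYP1A2: 0.14 × 2.5 = 0.35
CYP2B6: 0.24 × 0.32 = 0.0768
CYP2C8: 0.31 × 2 = 0.62
Other: 0.31 (unchanged)
New clearance relative to baseline: 0.35 + 0.0768 + 0.62 + 0.31 = 1.3568.
AUC ∝ 1/CL: fold-change = 1 / 1.3568 = 0.737.

0.737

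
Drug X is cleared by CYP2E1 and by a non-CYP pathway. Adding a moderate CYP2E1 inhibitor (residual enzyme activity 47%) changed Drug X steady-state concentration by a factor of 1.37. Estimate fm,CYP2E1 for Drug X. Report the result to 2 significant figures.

0.51

Call the CYP2E1 fraction fm. After the interaction, CL_new/CL_old = fm × 0.47 + (1 − fm).
Steady-state concentration ratio = 1 / (new CL fraction), so new CL fraction = 1 / 1.37 = 0.7299.
fm × 0.47 + 1 − fm = 0.7299  ⇒  fm × (0.47 − 1) = −0.2701  ⇒  fm = 0.51.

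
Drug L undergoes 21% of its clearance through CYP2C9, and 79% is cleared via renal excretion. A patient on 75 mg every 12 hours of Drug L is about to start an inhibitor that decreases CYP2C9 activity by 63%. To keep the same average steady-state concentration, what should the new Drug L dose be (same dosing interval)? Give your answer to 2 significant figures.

65 mg

CYP2C9: 0.21 × 0.37 = 0.0777
Other: 0.79 (unchanged)
Relative clearance = 0.0777 + 0.79 = 0.8677.
Exposure is unchanged when dose changes in proportion to clearance. New dose = 75 mg × 0.8677 = 65 mg.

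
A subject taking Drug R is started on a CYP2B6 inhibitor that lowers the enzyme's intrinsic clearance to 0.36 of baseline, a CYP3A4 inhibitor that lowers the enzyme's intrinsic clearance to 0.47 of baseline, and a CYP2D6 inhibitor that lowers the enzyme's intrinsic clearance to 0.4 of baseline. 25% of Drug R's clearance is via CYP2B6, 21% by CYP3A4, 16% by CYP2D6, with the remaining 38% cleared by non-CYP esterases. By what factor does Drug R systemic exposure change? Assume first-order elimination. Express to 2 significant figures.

1.6

The CYP2B6 pathway (25% of clearance) drops to 0.36× activity: 0.25 × 0.36 = 0.09.
The CYP3A4 pathway (21% of clearance) falls to 0.47× activity: 0.21 × 0.47 = 0.0987.
The CYP2D6 pathway (16% of clearance) is reduced to 0.4× activity: 0.16 × 0.4 = 0.064.
The remaining 38% of clearance is unaffected.
New clearance relative to baseline: 0.09 + 0.0987 + 0.064 + 0.38 = 0.6327.
Because systemic exposure varies inversely with clearance, the combined effect is 1 / 0.6327 = 1.6.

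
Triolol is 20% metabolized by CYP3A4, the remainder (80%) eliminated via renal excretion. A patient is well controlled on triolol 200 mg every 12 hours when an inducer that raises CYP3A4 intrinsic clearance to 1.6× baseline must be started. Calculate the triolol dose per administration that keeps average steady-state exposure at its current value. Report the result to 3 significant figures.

The CYP3A4 pathway (20% of clearance) increases to 1.6× activity: 0.2 × 1.6 = 0.32.
Non-CYP routes (80%) are unchanged.
New clearance relative to baseline: 0.32 + 0.8 = 1.12.
Exposure is unchanged when dose changes in proportion to clearance. New dose = 200 mg × 1.12 = 224 mg.

224 mg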